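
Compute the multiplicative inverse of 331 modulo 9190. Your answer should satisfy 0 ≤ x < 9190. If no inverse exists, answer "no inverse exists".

4831

gcd(9190, 331) by repeated division:
9190 = 27*331 + 253
331 = 1*253 + 78
253 = 3*78 + 19
78 = 4*19 + 2
19 = 9*2 + 1
2 = 2*1 + 0
gcd = 1, so the inverse exists. Back-substitute:
1 = 19 − 9·2
1 = −9·78 + 37·19
1 = 37·253 − 120·78
1 = −120·331 + 157·253
1 = 157·9190 − 4359·331
Thus 331·(-4359) ≡ 1 (mod 9190); reducing, -4359 mod 9190 = 4831.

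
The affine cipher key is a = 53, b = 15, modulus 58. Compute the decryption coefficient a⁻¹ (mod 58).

23

Apply the Euclidean algorithm to 58 and 53:
58 = 1*53 + 5
53 = 10*5 + 3
5 = 1*3 + 2
3 = 1*2 + 1
2 = 2*1 + 0
Since gcd(53, 58) = 1, back-substitute to write 1 as a combination:
1 = 3 − 2
1 = −5 + 2·3
1 = 2·53 − 21·5
1 = −21·58 + 23·53
So 53·23 ≡ 1 (mod 58).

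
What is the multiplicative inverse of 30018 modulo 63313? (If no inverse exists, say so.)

7477

Run Euclid on (63313, 30018):
63313 = 2*30018 + 3277
30018 = 9*3277 + 525
3277 = 6*525 + 127
525 = 4*127 + 17
127 = 7*17 + 8
17 = 2*8 + 1
8 = 8*1 + 0
Since gcd(30018, 63313) = 1, back-substitute to write 1 as a combination:
1 = 17 − 2·8
1 = −2·127 + 15·17
1 = 15·525 − 62·127
1 = −62·3277 + 387·525
1 = 387·30018 − 3545·3277
1 = −3545·63313 + 7477·30018
So 30018·7477 ≡ 1 (mod 63313).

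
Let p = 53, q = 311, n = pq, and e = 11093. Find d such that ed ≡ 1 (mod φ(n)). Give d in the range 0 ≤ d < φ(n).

φ(n) = (p−1)(q−1) = 52·310 = 16120.
Need d with 11093·d ≡ 1 (mod 16120). Apply the extended Euclidean algorithm:
16120 = 1×11093 + 5027
11093 = 2×5027 + 1039
5027 = 4×1039 + 871
1039 = 1×871 + 168
871 = 5×168 + 31
168 = 5×31 + 13
31 = 2×13 + 5
13 = 2×5 + 3
5 = 1×3 + 2
3 = 1×2 + 1
2 = 2×1 + 0
Back-substitute:
1 = 3 − 2
1 = −5 + 2·3
1 = 2·13 − 5·5
1 = −5·31 + 12·13
1 = 12·168 − 65·31
1 = −65·871 + 337·168
1 = 337·1039 − 402·871
1 = −402·5027 + 1945·1039
1 = 1945·11093 − 4292·5027
1 = −4292·16120 + 6237·11093
So 11093·6237 ≡ 1 (mod 16120), hence d = 6237.

6237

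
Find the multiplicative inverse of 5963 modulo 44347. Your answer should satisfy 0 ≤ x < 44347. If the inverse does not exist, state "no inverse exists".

12814

gcd(44347, 5963) by repeated division:
44347 = 7*5963 + 2606
5963 = 2*2606 + 751
2606 = 3*751 + 353
751 = 2*353 + 45
353 = 7*45 + 38
45 = 1*38 + 7
38 = 5*7 + 3
7 = 2*3 + 1
3 = 3*1 + 0
The gcd is 1. Working backward:
1 = 7 − 2·3
1 = −2·38 + 11·7
1 = 11·45 − 13·38
1 = −13·353 + 102·45
1 = 102·751 − 217·353
1 = −217·2606 + 753·751
1 = 753·5963 − 1723·2606
1 = −1723·44347 + 12814·5963
So 5963·12814 ≡ 1 (mod 44347).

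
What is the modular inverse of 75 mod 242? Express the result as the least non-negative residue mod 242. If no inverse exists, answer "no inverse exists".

Run Euclid on (242, 75):
242 = 3×75 + 17
75 = 4×17 + 7
17 = 2×7 + 3
7 = 2×3 + 1
3 = 3×1 + 0
The gcd is 1. Working backward:
1 = 7 − 2·3
1 = −2·17 + 5·7
1 = 5·75 − 22·17
1 = −22·242 + 71·75
So 75·71 ≡ 1 (mod 242).

71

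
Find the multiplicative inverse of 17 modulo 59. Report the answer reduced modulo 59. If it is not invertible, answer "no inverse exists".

7

Apply the Euclidean algorithm to 59 and 17:
59 = 3*17 + 8
17 = 2*8 + 1
8 = 8*1 + 0
gcd = 1, so the inverse exists. Back-substitute:
1 = 17 − 2·8
1 = −2·59 + 7·17
So 17·7 ≡ 1 (mod 59).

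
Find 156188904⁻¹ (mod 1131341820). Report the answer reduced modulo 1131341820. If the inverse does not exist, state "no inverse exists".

no inverse exists

Compute gcd(156188904, 1131341820):
1131341820 = 7*156188904 + 38019492
156188904 = 4*38019492 + 4110936
38019492 = 9*4110936 + 1021068
4110936 = 4*1021068 + 26664
1021068 = 38*26664 + 7836
26664 = 3*7836 + 3156
7836 = 2*3156 + 1524
3156 = 2*1524 + 108
1524 = 14*108 + 12
108 = 9*12 + 0
Since gcd = 12 > 1, 156188904 is not a unit mod 1131341820.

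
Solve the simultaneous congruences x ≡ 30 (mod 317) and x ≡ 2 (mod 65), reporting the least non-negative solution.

Write x = 30 + 317·k. Then 317·k ≡ 2 − 30 ≡ 37 (mod 65).
Need 317⁻¹ mod 65. Extended Euclid on (65, 57):
65 = 1·57 + 8
57 = 7·8 + 1
8 = 8·1 + 0
Back-substitute:
1 = 57 − 7·8
1 = −7·65 + 8·57
317⁻¹ ≡ 8 (mod 65), so k ≡ 8·37 ≡ 36 (mod 65).
x = 30 + 317·36 = 11442.

11442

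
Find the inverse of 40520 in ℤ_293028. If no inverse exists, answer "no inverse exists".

no inverse exists

Euclidean algorithm on 293028, 40520:
293028 = 7×40520 + 9388
40520 = 4×9388 + 2968
9388 = 3×2968 + 484
2968 = 6×484 + 64
484 = 7×64 + 36
64 = 1×36 + 28
36 = 1×28 + 8
28 = 3×8 + 4
8 = 2×4 + 0
Since gcd = 4 > 1, 40520 is not a unit mod 293028.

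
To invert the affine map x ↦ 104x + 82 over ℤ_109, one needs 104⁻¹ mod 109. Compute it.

87

Extended Euclidean algorithm:
109 = 1×104 + 5
104 = 20×5 + 4
5 = 1×4 + 1
4 = 4×1 + 0
The gcd is 1. Working backward:
1 = 5 − 4
1 = −104 + 21·5
1 = 21·109 − 22·104
So 104·(-22) ≡ 1 (mod 109), and -22 ≡ 87 (mod 109).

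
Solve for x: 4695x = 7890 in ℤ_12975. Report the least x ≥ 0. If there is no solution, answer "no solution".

First find gcd(4695, 12975):
12975 = 2×4695 + 3585
4695 = 1×3585 + 1110
3585 = 3×1110 + 255
1110 = 4×255 + 90
255 = 2×90 + 75
90 = 1×75 + 15
75 = 5×15 + 0
gcd = 15 and 15 | 7890, so solutions exist. Divide through by 15: 313x ≡ 526 (mod 865).
Now find 313⁻¹ mod 865:
865 = 2×313 + 239
313 = 1×239 + 74
239 = 3×74 + 17
74 = 4×17 + 6
17 = 2×6 + 5
6 = 1×5 + 1
5 = 5×1 + 0
Back-substitute:
1 = 6 − 5
1 = −17 + 3·6
1 = 3·74 − 13·17
1 = −13·239 + 42·74
1 = 42·313 − 55·239
1 = −55·865 + 152·313
So 313⁻¹ ≡ 152 (mod 865).
Then x ≡ 152·526 ≡ 372 (mod 865); the smallest non-negative solution is x = 372.

372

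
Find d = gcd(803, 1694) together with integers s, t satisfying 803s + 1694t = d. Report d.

Repeated division:
1694 = 2*803 + 88
803 = 9*88 + 11
88 = 8*11 + 0
gcd(803, 1694) = 11.
Express as a combination:
11 = 803 − 9·88
11 = −9·1694 + 19·803
So 11 = (-9)·1694 + (19)·803.

11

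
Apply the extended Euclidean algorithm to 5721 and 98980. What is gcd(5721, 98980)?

1

Apply Euclid's algorithm to 98980 and 5721:
98980 = 17×5721 + 1723
5721 = 3×1723 + 552
1723 = 3×552 + 67
552 = 8×67 + 16
67 = 4×16 + 3
16 = 5×3 + 1
3 = 3×1 + 0
gcd(5721, 98980) = 1.
Express as a combination:
1 = 16 − 5·3
1 = −5·67 + 21·16
1 = 21·552 − 173·67
1 = −173·1723 + 540·552
1 = 540·5721 − 1793·1723
1 = −1793·98980 + 31021·5721
So 1 = (-1793)·98980 + (31021)·5721.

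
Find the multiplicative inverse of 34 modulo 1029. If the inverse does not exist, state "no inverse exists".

Apply the Euclidean algorithm to 1029 and 34:
1029 = 30*34 + 9
34 = 3*9 + 7
9 = 1*7 + 2
7 = 3*2 + 1
2 = 2*1 + 0
gcd = 1, so the inverse exists. Back-substitute:
1 = 7 − 3·2
1 = −3·9 + 4·7
1 = 4·34 − 15·9
1 = −15·1029 + 454·34
So 34·454 ≡ 1 (mod 1029).

454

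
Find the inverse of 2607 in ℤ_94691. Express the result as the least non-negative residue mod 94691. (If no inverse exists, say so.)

32617

Run Euclid on (94691, 2607):
94691 = 36·2607 + 839
2607 = 3·839 + 90
839 = 9·90 + 29
90 = 3·29 + 3
29 = 9·3 + 2
3 = 1·2 + 1
2 = 2·1 + 0
gcd = 1, so the inverse exists. Back-substitute:
1 = 3 − 2
1 = −29 + 10·3
1 = 10·90 − 31·29
1 = −31·839 + 289·90
1 = 289·2607 − 898·839
1 = −898·94691 + 32617·2607
So 2607·32617 ≡ 1 (mod 94691).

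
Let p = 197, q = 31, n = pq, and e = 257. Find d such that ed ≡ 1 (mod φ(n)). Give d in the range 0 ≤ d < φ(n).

4553

φ(n) = (p−1)(q−1) = 196·30 = 5880.
Need d with 257·d ≡ 1 (mod 5880). Apply the extended Euclidean algorithm:
5880 = 22*257 + 226
257 = 1*226 + 31
226 = 7*31 + 9
31 = 3*9 + 4
9 = 2*4 + 1
4 = 4*1 + 0
Back-substitute:
1 = 9 − 2·4
1 = −2·31 + 7·9
1 = 7·226 − 51·31
1 = −51·257 + 58·226
1 = 58·5880 − 1327·257
So 257·(-1327) ≡ 1 (mod 5880), hence d ≡ -1327 ≡ 4553 (mod 5880).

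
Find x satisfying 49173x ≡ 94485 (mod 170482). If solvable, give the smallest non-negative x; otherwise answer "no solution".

86101

First find gcd(49173, 170482):
170482 = 3×49173 + 22963
49173 = 2×22963 + 3247
22963 = 7×3247 + 234
3247 = 13×234 + 205
234 = 1×205 + 29
205 = 7×29 + 2
29 = 14×2 + 1
2 = 2×1 + 0
gcd = 1, so a unique solution mod 170482 exists.
Back-substitute for the Bézout coefficients:
1 = 29 − 14·2
1 = −14·205 + 99·29
1 = 99·234 − 113·205
1 = −113·3247 + 1568·234
1 = 1568·22963 − 11089·3247
1 = −11089·49173 + 23746·22963
1 = 23746·170482 − 82327·49173
So 49173·(-82327) ≡ 1 (mod 170482), giving 49173⁻¹ ≡ 88155.
x ≡ 49173⁻¹·94485 ≡ 88155·94485 ≡ 86101 (mod 170482).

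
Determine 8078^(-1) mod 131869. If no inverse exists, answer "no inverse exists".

Extended Euclidean algorithm:
131869 = 16×8078 + 2621
8078 = 3×2621 + 215
2621 = 12×215 + 41
215 = 5×41 + 10
41 = 4×10 + 1
10 = 10×1 + 0
gcd = 1, so the inverse exists. Back-substitute:
1 = 41 − 4·10
1 = −4·215 + 21·41
1 = 21·2621 − 256·215
1 = −256·8078 + 789·2621
1 = 789·131869 − 12880·8078
Thus 8078·(-12880) ≡ 1 (mod 131869); reducing, -12880 mod 131869 = 118989.

118989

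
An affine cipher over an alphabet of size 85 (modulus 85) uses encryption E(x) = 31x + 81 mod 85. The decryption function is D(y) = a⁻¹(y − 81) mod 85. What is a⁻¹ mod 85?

11

Apply the Euclidean algorithm to 85 and 31:
85 = 2*31 + 23
31 = 1*23 + 8
23 = 2*8 + 7
8 = 1*7 + 1
7 = 7*1 + 0
gcd = 1, so the inverse exists. Back-substitute:
1 = 8 − 7
1 = −23 + 3·8
1 = 3·31 − 4·23
1 = −4·85 + 11·31
So 31·11 ≡ 1 (mod 85).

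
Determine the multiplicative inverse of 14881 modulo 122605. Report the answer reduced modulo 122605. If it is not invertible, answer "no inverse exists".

99511

gcd(122605, 14881) by repeated division:
122605 = 8*14881 + 3557
14881 = 4*3557 + 653
3557 = 5*653 + 292
653 = 2*292 + 69
292 = 4*69 + 16
69 = 4*16 + 5
16 = 3*5 + 1
5 = 5*1 + 0
gcd = 1, so the inverse exists. Back-substitute:
1 = 16 − 3·5
1 = −3·69 + 13·16
1 = 13·292 − 55·69
1 = −55·653 + 123·292
1 = 123·3557 − 670·653
1 = −670·14881 + 2803·3557
1 = 2803·122605 − 23094·14881
So 14881·(-23094) ≡ 1 (mod 122605), and -23094 ≡ 99511 (mod 122605).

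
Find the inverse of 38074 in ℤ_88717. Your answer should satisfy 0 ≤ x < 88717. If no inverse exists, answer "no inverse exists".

gcd(88717, 38074) by repeated division:
88717 = 2*38074 + 12569
38074 = 3*12569 + 367
12569 = 34*367 + 91
367 = 4*91 + 3
91 = 30*3 + 1
3 = 3*1 + 0
Since gcd(38074, 88717) = 1, back-substitute to write 1 as a combination:
1 = 91 − 30·3
1 = −30·367 + 121·91
1 = 121·12569 − 4144·367
1 = −4144·38074 + 12553·12569
1 = 12553·88717 − 29250·38074
Thus 38074·(-29250) ≡ 1 (mod 88717); reducing, -29250 mod 88717 = 59467.

59467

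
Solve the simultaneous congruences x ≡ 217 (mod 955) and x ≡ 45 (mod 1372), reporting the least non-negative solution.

515917

Write x = 217 + 955·k. Then 955·k ≡ 45 − 217 ≡ 1200 (mod 1372).
Need 955⁻¹ mod 1372. Extended Euclid on (1372, 955):
1372 = 1*955 + 417
955 = 2*417 + 121
417 = 3*121 + 54
121 = 2*54 + 13
54 = 4*13 + 2
13 = 6*2 + 1
2 = 2*1 + 0
Back-substitute:
1 = 13 − 6·2
1 = −6·54 + 25·13
1 = 25·121 − 56·54
1 = −56·417 + 193·121
1 = 193·955 − 442·417
1 = −442·1372 + 635·955
955⁻¹ ≡ 635 (mod 1372), so k ≡ 635·1200 ≡ 540 (mod 1372).
x = 217 + 955·540 = 515917.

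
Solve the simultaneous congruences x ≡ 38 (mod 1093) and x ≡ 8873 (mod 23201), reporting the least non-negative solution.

2352174

Write x = 38 + 1093·k. Then 1093·k ≡ 8873 − 38 ≡ 8835 (mod 23201).
Need 1093⁻¹ mod 23201. Extended Euclid on (23201, 1093):
23201 = 21×1093 + 248
1093 = 4×248 + 101
248 = 2×101 + 46
101 = 2×46 + 9
46 = 5×9 + 1
9 = 9×1 + 0
Back-substitute:
1 = 46 − 5·9
1 = −5·101 + 11·46
1 = 11·248 − 27·101
1 = −27·1093 + 119·248
1 = 119·23201 − 2526·1093
1093⁻¹ ≡ 20675 (mod 23201), so k ≡ 20675·8835 ≡ 2152 (mod 23201).
x = 38 + 1093·2152 = 2352174.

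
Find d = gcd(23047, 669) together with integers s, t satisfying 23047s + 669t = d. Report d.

Apply Euclid's algorithm to 23047 and 669:
23047 = 34×669 + 301
669 = 2×301 + 67
301 = 4×67 + 33
67 = 2×33 + 1
33 = 33×1 + 0
gcd(23047, 669) = 1.
Working backward:
1 = 67 − 2·33
1 = −2·301 + 9·67
1 = 9·669 − 20·301
1 = −20·23047 + 689·669
So 1 = (-20)·23047 + (689)·669.

1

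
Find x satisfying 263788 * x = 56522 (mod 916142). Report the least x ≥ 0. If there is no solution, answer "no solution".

254104

First find gcd(263788, 916142):
916142 = 3×263788 + 124778
263788 = 2×124778 + 14232
124778 = 8×14232 + 10922
14232 = 1×10922 + 3310
10922 = 3×3310 + 992
3310 = 3×992 + 334
992 = 2×334 + 324
334 = 1×324 + 10
324 = 32×10 + 4
10 = 2×4 + 2
4 = 2×2 + 0
gcd = 2 and 2 | 56522, so solutions exist. Divide through by 2: 131894x ≡ 28261 (mod 458071).
Now find 131894⁻¹ mod 458071:
458071 = 3×131894 + 62389
131894 = 2×62389 + 7116
62389 = 8×7116 + 5461
7116 = 1×5461 + 1655
5461 = 3×1655 + 496
1655 = 3×496 + 167
496 = 2×167 + 162
167 = 1×162 + 5
162 = 32×5 + 2
5 = 2×2 + 1
2 = 2×1 + 0
Back-substitute:
1 = 5 − 2·2
1 = −2·162 + 65·5
1 = 65·167 − 67·162
1 = −67·496 + 199·167
1 = 199·1655 − 664·496
1 = −664·5461 + 2191·1655
1 = 2191·7116 − 2855·5461
1 = −2855·62389 + 25031·7116
1 = 25031·131894 − 52917·62389
1 = −52917·458071 + 183782·131894
So 131894⁻¹ ≡ 183782 (mod 458071).
Then x ≡ 183782·28261 ≡ 254104 (mod 458071); the smallest non-negative solution is x = 254104.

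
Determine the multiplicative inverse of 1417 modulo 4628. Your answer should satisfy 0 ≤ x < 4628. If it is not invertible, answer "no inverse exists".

Euclidean algorithm on 4628, 1417:
4628 = 3×1417 + 377
1417 = 3×377 + 286
377 = 1×286 + 91
286 = 3×91 + 13
91 = 7×13 + 0
Since gcd = 13 > 1, 1417 is not a unit mod 4628.

no inverse exists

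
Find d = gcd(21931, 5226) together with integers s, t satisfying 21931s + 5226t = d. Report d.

Euclidean algorithm:
21931 = 4*5226 + 1027
5226 = 5*1027 + 91
1027 = 11*91 + 26
91 = 3*26 + 13
26 = 2*13 + 0
gcd(21931, 5226) = 13.
Express as a combination:
13 = 91 − 3·26
13 = −3·1027 + 34·91
13 = 34·5226 − 173·1027
13 = −173·21931 + 726·5226
So 13 = (-173)·21931 + (726)·5226.

13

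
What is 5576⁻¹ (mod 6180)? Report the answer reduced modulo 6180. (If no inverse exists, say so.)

Compute gcd(5576, 6180):
6180 = 1×5576 + 604
5576 = 9×604 + 140
604 = 4×140 + 44
140 = 3×44 + 8
44 = 5×8 + 4
8 = 2×4 + 0
Since gcd = 4 > 1, 5576 is not a unit mod 6180.

no inverse exists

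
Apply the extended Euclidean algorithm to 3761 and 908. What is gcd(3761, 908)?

Apply Euclid's algorithm to 3761 and 908:
3761 = 4*908 + 129
908 = 7*129 + 5
129 = 25*5 + 4
5 = 1*4 + 1
4 = 4*1 + 0
gcd(3761, 908) = 1.
Back-substituting:
1 = 5 − 4
1 = −129 + 26·5
1 = 26·908 − 183·129
1 = −183·3761 + 758·908
So 1 = (-183)·3761 + (758)·908.

1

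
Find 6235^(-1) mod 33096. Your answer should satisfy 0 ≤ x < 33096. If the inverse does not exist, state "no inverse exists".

Extended Euclidean algorithm:
33096 = 5×6235 + 1921
6235 = 3×1921 + 472
1921 = 4×472 + 33
472 = 14×33 + 10
33 = 3×10 + 3
10 = 3×3 + 1
3 = 3×1 + 0
The gcd is 1. Working backward:
1 = 10 − 3·3
1 = −3·33 + 10·10
1 = 10·472 − 143·33
1 = −143·1921 + 582·472
1 = 582·6235 − 1889·1921
1 = −1889·33096 + 10027·6235
So 6235·10027 ≡ 1 (mod 33096).

10027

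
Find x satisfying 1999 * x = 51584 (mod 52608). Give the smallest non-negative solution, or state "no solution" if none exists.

First find gcd(1999, 52608):
52608 = 26×1999 + 634
1999 = 3×634 + 97
634 = 6×97 + 52
97 = 1×52 + 45
52 = 1×45 + 7
45 = 6×7 + 3
7 = 2×3 + 1
3 = 3×1 + 0
gcd = 1, so a unique solution mod 52608 exists.
Back-substitute for the Bézout coefficients:
1 = 7 − 2·3
1 = −2·45 + 13·7
1 = 13·52 − 15·45
1 = −15·97 + 28·52
1 = 28·634 − 183·97
1 = −183·1999 + 577·634
1 = 577·52608 − 15185·1999
So 1999·(-15185) ≡ 1 (mod 52608), giving 1999⁻¹ ≡ 37423.
x ≡ 1999⁻¹·51584 ≡ 37423·51584 ≡ 30080 (mod 52608).

30080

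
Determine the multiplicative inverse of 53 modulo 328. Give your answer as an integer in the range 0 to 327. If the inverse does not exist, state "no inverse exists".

Extended Euclidean algorithm:
328 = 6·53 + 10
53 = 5·10 + 3
10 = 3·3 + 1
3 = 3·1 + 0
The gcd is 1. Working backward:
1 = 10 − 3·3
1 = −3·53 + 16·10
1 = 16·328 − 99·53
Thus 53·(-99) ≡ 1 (mod 328); reducing, -99 mod 328 = 229.

229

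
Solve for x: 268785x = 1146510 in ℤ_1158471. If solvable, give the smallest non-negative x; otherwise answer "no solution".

43083

First find gcd(268785, 1158471):
1158471 = 4·268785 + 83331
268785 = 3·83331 + 18792
83331 = 4·18792 + 8163
18792 = 2·8163 + 2466
8163 = 3·2466 + 765
2466 = 3·765 + 171
765 = 4·171 + 81
171 = 2·81 + 9
81 = 9·9 + 0
gcd = 9 and 9 | 1146510, so solutions exist. Divide through by 9: 29865x ≡ 127390 (mod 128719).
Now find 29865⁻¹ mod 128719:
128719 = 4×29865 + 9259
29865 = 3×9259 + 2088
9259 = 4×2088 + 907
2088 = 2×907 + 274
907 = 3×274 + 85
274 = 3×85 + 19
85 = 4×19 + 9
19 = 2×9 + 1
9 = 9×1 + 0
Back-substitute:
1 = 19 − 2·9
1 = −2·85 + 9·19
1 = 9·274 − 29·85
1 = −29·907 + 96·274
1 = 96·2088 − 221·907
1 = −221·9259 + 980·2088
1 = 980·29865 − 3161·9259
1 = −3161·128719 + 13624·29865
So 29865⁻¹ ≡ 13624 (mod 128719).
Then x ≡ 13624·127390 ≡ 43083 (mod 128719); the smallest non-negative solution is x = 43083.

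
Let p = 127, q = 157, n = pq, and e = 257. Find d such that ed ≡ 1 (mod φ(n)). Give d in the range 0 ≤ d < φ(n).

10937

φ(n) = (p−1)(q−1) = 126·156 = 19656.
Need d with 257·d ≡ 1 (mod 19656). Apply the extended Euclidean algorithm:
19656 = 76*257 + 124
257 = 2*124 + 9
124 = 13*9 + 7
9 = 1*7 + 2
7 = 3*2 + 1
2 = 2*1 + 0
Back-substitute:
1 = 7 − 3·2
1 = −3·9 + 4·7
1 = 4·124 − 55·9
1 = −55·257 + 114·124
1 = 114·19656 − 8719·257
So 257·(-8719) ≡ 1 (mod 19656), hence d ≡ -8719 ≡ 10937 (mod 19656).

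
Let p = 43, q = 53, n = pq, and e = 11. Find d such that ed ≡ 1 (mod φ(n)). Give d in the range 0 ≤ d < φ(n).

φ(n) = (p−1)(q−1) = 42·52 = 2184.
Need d with 11·d ≡ 1 (mod 2184). Apply the extended Euclidean algorithm:
2184 = 198×11 + 6
11 = 1×6 + 5
6 = 1×5 + 1
5 = 5×1 + 0
Back-substitute:
1 = 6 − 5
1 = −11 + 2·6
1 = 2·2184 − 397·11
So 11·(-397) ≡ 1 (mod 2184), hence d ≡ -397 ≡ 1787 (mod 2184).

1787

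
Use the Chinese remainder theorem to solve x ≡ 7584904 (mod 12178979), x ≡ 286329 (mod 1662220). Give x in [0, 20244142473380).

Write x = 7584904 + 12178979·k. Then 12178979·k ≡ 286329 − 7584904 ≡ 1012525 (mod 1662220).
Need 12178979⁻¹ mod 1662220. Extended Euclid on (1662220, 543439):
1662220 = 3×543439 + 31903
543439 = 17×31903 + 1088
31903 = 29×1088 + 351
1088 = 3×351 + 35
351 = 10×35 + 1
35 = 35×1 + 0
Back-substitute:
1 = 351 − 10·35
1 = −10·1088 + 31·351
1 = 31·31903 − 909·1088
1 = −909·543439 + 15484·31903
1 = 15484·1662220 − 47361·543439
12178979⁻¹ ≡ 1614859 (mod 1662220), so k ≡ 1614859·1012525 ≡ 850475 (mod 1662220).
x = 7584904 + 12178979·850475 = 10357924749929.

10357924749929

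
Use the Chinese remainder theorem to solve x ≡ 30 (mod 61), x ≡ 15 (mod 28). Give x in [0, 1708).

Write x = 30 + 61·k. Then 61·k ≡ 15 − 30 ≡ 13 (mod 28).
Need 61⁻¹ mod 28. Extended Euclid on (28, 5):
28 = 5*5 + 3
5 = 1*3 + 2
3 = 1*2 + 1
2 = 2*1 + 0
Back-substitute:
1 = 3 − 2
1 = −5 + 2·3
1 = 2·28 − 11·5
61⁻¹ ≡ 17 (mod 28), so k ≡ 17·13 ≡ 25 (mod 28).
x = 30 + 61·25 = 1555.

1555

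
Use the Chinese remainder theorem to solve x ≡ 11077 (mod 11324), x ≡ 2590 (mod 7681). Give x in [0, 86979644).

71182417

Write x = 11077 + 11324·k. Then 11324·k ≡ 2590 − 11077 ≡ 6875 (mod 7681).
Need 11324⁻¹ mod 7681. Extended Euclid on (7681, 3643):
7681 = 2×3643 + 395
3643 = 9×395 + 88
395 = 4×88 + 43
88 = 2×43 + 2
43 = 21×2 + 1
2 = 2×1 + 0
Back-substitute:
1 = 43 − 21·2
1 = −21·88 + 43·43
1 = 43·395 − 193·88
1 = −193·3643 + 1780·395
1 = 1780·7681 − 3753·3643
11324⁻¹ ≡ 3928 (mod 7681), so k ≡ 3928·6875 ≡ 6285 (mod 7681).
x = 11077 + 11324·6285 = 71182417.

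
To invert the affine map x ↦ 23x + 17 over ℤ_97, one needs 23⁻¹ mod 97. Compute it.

Run Euclid on (97, 23):
97 = 4*23 + 5
23 = 4*5 + 3
5 = 1*3 + 2
3 = 1*2 + 1
2 = 2*1 + 0
gcd = 1, so the inverse exists. Back-substitute:
1 = 3 − 2
1 = −5 + 2·3
1 = 2·23 − 9·5
1 = −9·97 + 38·23
So 23·38 ≡ 1 (mod 97).

38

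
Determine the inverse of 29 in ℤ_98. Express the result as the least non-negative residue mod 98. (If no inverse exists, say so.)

71

Apply the Euclidean algorithm to 98 and 29:
98 = 3*29 + 11
29 = 2*11 + 7
11 = 1*7 + 4
7 = 1*4 + 3
4 = 1*3 + 1
3 = 3*1 + 0
Since gcd(29, 98) = 1, back-substitute to write 1 as a combination:
1 = 4 − 3
1 = −7 + 2·4
1 = 2·11 − 3·7
1 = −3·29 + 8·11
1 = 8·98 − 27·29
Thus 29·(-27) ≡ 1 (mod 98); reducing, -27 mod 98 = 71.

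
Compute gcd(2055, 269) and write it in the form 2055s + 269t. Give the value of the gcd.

1

Repeated division:
2055 = 7*269 + 172
269 = 1*172 + 97
172 = 1*97 + 75
97 = 1*75 + 22
75 = 3*22 + 9
22 = 2*9 + 4
9 = 2*4 + 1
4 = 4*1 + 0
gcd(2055, 269) = 1.
Back-substituting:
1 = 9 − 2·4
1 = −2·22 + 5·9
1 = 5·75 − 17·22
1 = −17·97 + 22·75
1 = 22·172 − 39·97
1 = −39·269 + 61·172
1 = 61·2055 − 466·269
So 1 = (61)·2055 + (-466)·269.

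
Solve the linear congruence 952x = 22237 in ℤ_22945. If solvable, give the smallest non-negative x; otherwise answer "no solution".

First find gcd(952, 22945):
22945 = 24*952 + 97
952 = 9*97 + 79
97 = 1*79 + 18
79 = 4*18 + 7
18 = 2*7 + 4
7 = 1*4 + 3
4 = 1*3 + 1
3 = 3*1 + 0
gcd = 1, so a unique solution mod 22945 exists.
Back-substitute for the Bézout coefficients:
1 = 4 − 3
1 = −7 + 2·4
1 = 2·18 − 5·7
1 = −5·79 + 22·18
1 = 22·97 − 27·79
1 = −27·952 + 265·97
1 = 265·22945 − 6387·952
So 952·(-6387) ≡ 1 (mod 22945), giving 952⁻¹ ≡ 16558.
x ≡ 952⁻¹·22237 ≡ 16558·22237 ≡ 1831 (mod 22945).

1831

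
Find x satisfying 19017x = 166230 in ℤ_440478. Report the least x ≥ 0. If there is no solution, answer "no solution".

First find gcd(19017, 440478):
440478 = 23*19017 + 3087
19017 = 6*3087 + 495
3087 = 6*495 + 117
495 = 4*117 + 27
117 = 4*27 + 9
27 = 3*9 + 0
gcd = 9 and 9 | 166230, so solutions exist. Divide through by 9: 2113x ≡ 18470 (mod 48942).
Now find 2113⁻¹ mod 48942:
48942 = 23·2113 + 343
2113 = 6·343 + 55
343 = 6·55 + 13
55 = 4·13 + 3
13 = 4·3 + 1
3 = 3·1 + 0
Back-substitute:
1 = 13 − 4·3
1 = −4·55 + 17·13
1 = 17·343 − 106·55
1 = −106·2113 + 653·343
1 = 653·48942 − 15125·2113
So 2113·(-15125) ≡ 1 (mod 48942), i.e. 2113⁻¹ ≡ 33817.
Then x ≡ 33817·18470 ≡ 2186 (mod 48942); the smallest non-negative solution is x = 2186.

2186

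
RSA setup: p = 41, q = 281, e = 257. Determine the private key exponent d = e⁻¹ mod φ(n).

8193

φ(n) = (p−1)(q−1) = 40·280 = 11200.
Need d with 257·d ≡ 1 (mod 11200). Apply the extended Euclidean algorithm:
11200 = 43×257 + 149
257 = 1×149 + 108
149 = 1×108 + 41
108 = 2×41 + 26
41 = 1×26 + 15
26 = 1×15 + 11
15 = 1×11 + 4
11 = 2×4 + 3
4 = 1×3 + 1
3 = 3×1 + 0
Back-substitute:
1 = 4 − 3
1 = −11 + 3·4
1 = 3·15 − 4·11
1 = −4·26 + 7·15
1 = 7·41 − 11·26
1 = −11·108 + 29·41
1 = 29·149 − 40·108
1 = −40·257 + 69·149
1 = 69·11200 − 3007·257
So 257·(-3007) ≡ 1 (mod 11200), hence d ≡ -3007 ≡ 8193 (mod 11200).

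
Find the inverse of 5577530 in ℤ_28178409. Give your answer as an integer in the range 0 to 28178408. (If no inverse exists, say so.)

Compute gcd(5577530, 28178409):
28178409 = 5·5577530 + 290759
5577530 = 19·290759 + 53109
290759 = 5·53109 + 25214
53109 = 2·25214 + 2681
25214 = 9·2681 + 1085
2681 = 2·1085 + 511
1085 = 2·511 + 63
511 = 8·63 + 7
63 = 9·7 + 0
Since gcd = 7 > 1, 5577530 is not a unit mod 28178409.

no inverse exists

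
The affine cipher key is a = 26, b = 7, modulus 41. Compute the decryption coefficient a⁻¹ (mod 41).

30

Extended Euclidean algorithm:
41 = 1×26 + 15
26 = 1×15 + 11
15 = 1×11 + 4
11 = 2×4 + 3
4 = 1×3 + 1
3 = 3×1 + 0
The gcd is 1. Working backward:
1 = 4 − 3
1 = −11 + 3·4
1 = 3·15 − 4·11
1 = −4·26 + 7·15
1 = 7·41 − 11·26
Hence 26⁻¹ ≡ -11 ≡ 30 (mod 41).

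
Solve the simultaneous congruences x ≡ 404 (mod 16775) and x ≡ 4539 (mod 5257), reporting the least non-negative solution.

Write x = 404 + 16775·k. Then 16775·k ≡ 4539 − 404 ≡ 4135 (mod 5257).
Need 16775⁻¹ mod 5257. Extended Euclid on (5257, 1004):
5257 = 5·1004 + 237
1004 = 4·237 + 56
237 = 4·56 + 13
56 = 4·13 + 4
13 = 3·4 + 1
4 = 4·1 + 0
Back-substitute:
1 = 13 − 3·4
1 = −3·56 + 13·13
1 = 13·237 − 55·56
1 = −55·1004 + 233·237
1 = 233·5257 − 1220·1004
16775⁻¹ ≡ 4037 (mod 5257), so k ≡ 4037·4135 ≡ 2020 (mod 5257).
x = 404 + 16775·2020 = 33885904.

33885904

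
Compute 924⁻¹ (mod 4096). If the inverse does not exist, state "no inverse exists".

no inverse exists

Euclidean algorithm on 4096, 924:
4096 = 4·924 + 400
924 = 2·400 + 124
400 = 3·124 + 28
124 = 4·28 + 12
28 = 2·12 + 4
12 = 3·4 + 0
gcd(924, 4096) = 4 ≠ 1, so 924 has no multiplicative inverse modulo 4096.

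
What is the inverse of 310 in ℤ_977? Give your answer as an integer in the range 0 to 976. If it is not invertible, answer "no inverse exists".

873

Extended Euclidean algorithm:
977 = 3×310 + 47
310 = 6×47 + 28
47 = 1×28 + 19
28 = 1×19 + 9
19 = 2×9 + 1
9 = 9×1 + 0
gcd = 1, so the inverse exists. Back-substitute:
1 = 19 − 2·9
1 = −2·28 + 3·19
1 = 3·47 − 5·28
1 = −5·310 + 33·47
1 = 33·977 − 104·310
So 310·(-104) ≡ 1 (mod 977), and -104 ≡ 873 (mod 977).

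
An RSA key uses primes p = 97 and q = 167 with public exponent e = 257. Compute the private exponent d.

φ(n) = (p−1)(q−1) = 96·166 = 15936.
Need d with 257·d ≡ 1 (mod 15936). Apply the extended Euclidean algorithm:
15936 = 62*257 + 2
257 = 128*2 + 1
2 = 2*1 + 0
Back-substitute:
1 = 257 − 128·2
1 = −128·15936 + 7937·257
So 257·7937 ≡ 1 (mod 15936), hence d = 7937.

7937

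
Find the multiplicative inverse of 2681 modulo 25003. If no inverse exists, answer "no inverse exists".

18223

Extended Euclidean algorithm:
25003 = 9·2681 + 874
2681 = 3·874 + 59
874 = 14·59 + 48
59 = 1·48 + 11
48 = 4·11 + 4
11 = 2·4 + 3
4 = 1·3 + 1
3 = 3·1 + 0
Since gcd(2681, 25003) = 1, back-substitute to write 1 as a combination:
1 = 4 − 3
1 = −11 + 3·4
1 = 3·48 − 13·11
1 = −13·59 + 16·48
1 = 16·874 − 237·59
1 = −237·2681 + 727·874
1 = 727·25003 − 6780·2681
Thus 2681·(-6780) ≡ 1 (mod 25003); reducing, -6780 mod 25003 = 18223.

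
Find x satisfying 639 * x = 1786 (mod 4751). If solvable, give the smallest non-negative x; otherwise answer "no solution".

First find gcd(639, 4751):
4751 = 7×639 + 278
639 = 2×278 + 83
278 = 3×83 + 29
83 = 2×29 + 25
29 = 1×25 + 4
25 = 6×4 + 1
4 = 4×1 + 0
gcd = 1, so a unique solution mod 4751 exists.
Back-substitute for the Bézout coefficients:
1 = 25 − 6·4
1 = −6·29 + 7·25
1 = 7·83 − 20·29
1 = −20·278 + 67·83
1 = 67·639 − 154·278
1 = −154·4751 + 1145·639
So 639·(1145) ≡ 1 (mod 4751), giving 639⁻¹ ≡ 1145.
x ≡ 639⁻¹·1786 ≡ 1145·1786 ≡ 2040 (mod 4751).

2040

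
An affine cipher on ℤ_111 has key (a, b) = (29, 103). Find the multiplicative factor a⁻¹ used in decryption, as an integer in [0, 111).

Extended Euclidean algorithm:
111 = 3*29 + 24
29 = 1*24 + 5
24 = 4*5 + 4
5 = 1*4 + 1
4 = 4*1 + 0
gcd = 1, so the inverse exists. Back-substitute:
1 = 5 − 4
1 = −24 + 5·5
1 = 5·29 − 6·24
1 = −6·111 + 23·29
So 29·23 ≡ 1 (mod 111).

23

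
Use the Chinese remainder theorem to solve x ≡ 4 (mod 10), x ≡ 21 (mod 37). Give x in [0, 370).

Write x = 4 + 10·k. Then 10·k ≡ 21 − 4 ≡ 17 (mod 37).
Need 10⁻¹ mod 37. Extended Euclid on (37, 10):
37 = 3*10 + 7
10 = 1*7 + 3
7 = 2*3 + 1
3 = 3*1 + 0
Back-substitute:
1 = 7 − 2·3
1 = −2·10 + 3·7
1 = 3·37 − 11·10
10⁻¹ ≡ 26 (mod 37), so k ≡ 26·17 ≡ 35 (mod 37).
x = 4 + 10·35 = 354.

354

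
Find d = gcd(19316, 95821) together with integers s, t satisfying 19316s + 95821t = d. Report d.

Repeated division:
95821 = 4*19316 + 18557
19316 = 1*18557 + 759
18557 = 24*759 + 341
759 = 2*341 + 77
341 = 4*77 + 33
77 = 2*33 + 11
33 = 3*11 + 0
gcd(19316, 95821) = 11.
Back-substituting:
11 = 77 − 2·33
11 = −2·341 + 9·77
11 = 9·759 − 20·341
11 = −20·18557 + 489·759
11 = 489·19316 − 509·18557
11 = −509·95821 + 2525·19316
So 11 = (-509)·95821 + (2525)·19316.

11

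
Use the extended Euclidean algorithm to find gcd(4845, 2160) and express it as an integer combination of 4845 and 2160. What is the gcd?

Apply Euclid's algorithm to 4845 and 2160:
4845 = 2*2160 + 525
2160 = 4*525 + 60
525 = 8*60 + 45
60 = 1*45 + 15
45 = 3*15 + 0
gcd(4845, 2160) = 15.
Back-substituting:
15 = 60 − 45
15 = −525 + 9·60
15 = 9·2160 − 37·525
15 = −37·4845 + 83·2160
So 15 = (-37)·4845 + (83)·2160.

15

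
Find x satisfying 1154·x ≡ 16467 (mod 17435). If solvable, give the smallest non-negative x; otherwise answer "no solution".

11693

First find gcd(1154, 17435):
17435 = 15·1154 + 125
1154 = 9·125 + 29
125 = 4·29 + 9
29 = 3·9 + 2
9 = 4·2 + 1
2 = 2·1 + 0
gcd = 1, so a unique solution mod 17435 exists.
Back-substitute for the Bézout coefficients:
1 = 9 − 4·2
1 = −4·29 + 13·9
1 = 13·125 − 56·29
1 = −56·1154 + 517·125
1 = 517·17435 − 7811·1154
So 1154·(-7811) ≡ 1 (mod 17435), giving 1154⁻¹ ≡ 9624.
x ≡ 1154⁻¹·16467 ≡ 9624·16467 ≡ 11693 (mod 17435).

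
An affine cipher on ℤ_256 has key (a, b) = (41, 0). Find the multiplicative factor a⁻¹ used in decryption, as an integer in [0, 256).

25

gcd(256, 41) by repeated division:
256 = 6·41 + 10
41 = 4·10 + 1
10 = 10·1 + 0
Since gcd(41, 256) = 1, back-substitute to write 1 as a combination:
1 = 41 − 4·10
1 = −4·256 + 25·41
So 41·25 ≡ 1 (mod 256).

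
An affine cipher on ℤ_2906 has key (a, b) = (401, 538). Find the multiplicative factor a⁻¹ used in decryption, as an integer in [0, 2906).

587

Apply the Euclidean algorithm to 2906 and 401:
2906 = 7*401 + 99
401 = 4*99 + 5
99 = 19*5 + 4
5 = 1*4 + 1
4 = 4*1 + 0
Since gcd(401, 2906) = 1, back-substitute to write 1 as a combination:
1 = 5 − 4
1 = −99 + 20·5
1 = 20·401 − 81·99
1 = −81·2906 + 587·401
So 401·587 ≡ 1 (mod 2906).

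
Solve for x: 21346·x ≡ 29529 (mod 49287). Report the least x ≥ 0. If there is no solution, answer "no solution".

First find gcd(21346, 49287):
49287 = 2×21346 + 6595
21346 = 3×6595 + 1561
6595 = 4×1561 + 351
1561 = 4×351 + 157
351 = 2×157 + 37
157 = 4×37 + 9
37 = 4×9 + 1
9 = 9×1 + 0
gcd = 1, so a unique solution mod 49287 exists.
Back-substitute for the Bézout coefficients:
1 = 37 − 4·9
1 = −4·157 + 17·37
1 = 17·351 − 38·157
1 = −38·1561 + 169·351
1 = 169·6595 − 714·1561
1 = −714·21346 + 2311·6595
1 = 2311·49287 − 5336·21346
So 21346·(-5336) ≡ 1 (mod 49287), giving 21346⁻¹ ≡ 43951.
x ≡ 21346⁻¹·29529 ≡ 43951·29529 ≡ 3795 (mod 49287).

3795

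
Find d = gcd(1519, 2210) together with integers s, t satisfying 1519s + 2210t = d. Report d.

Euclidean algorithm:
2210 = 1×1519 + 691
1519 = 2×691 + 137
691 = 5×137 + 6
137 = 22×6 + 5
6 = 1×5 + 1
5 = 5×1 + 0
gcd(1519, 2210) = 1.
Express as a combination:
1 = 6 − 5
1 = −137 + 23·6
1 = 23·691 − 116·137
1 = −116·1519 + 255·691
1 = 255·2210 − 371·1519
So 1 = (255)·2210 + (-371)·1519.

1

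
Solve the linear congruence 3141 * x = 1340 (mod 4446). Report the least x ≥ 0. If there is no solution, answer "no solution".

gcd(3141, 4446):
4446 = 1·3141 + 1305
3141 = 2·1305 + 531
1305 = 2·531 + 243
531 = 2·243 + 45
243 = 5·45 + 18
45 = 2·18 + 9
18 = 2·9 + 0
gcd = 9, but 9 ∤ 1340, so the congruence has no solution.

no solution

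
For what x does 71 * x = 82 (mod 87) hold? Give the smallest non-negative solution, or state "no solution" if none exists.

First find gcd(71, 87):
87 = 1*71 + 16
71 = 4*16 + 7
16 = 2*7 + 2
7 = 3*2 + 1
2 = 2*1 + 0
gcd = 1, so a unique solution mod 87 exists.
Back-substitute for the Bézout coefficients:
1 = 7 − 3·2
1 = −3·16 + 7·7
1 = 7·71 − 31·16
1 = −31·87 + 38·71
So 71·(38) ≡ 1 (mod 87), giving 71⁻¹ ≡ 38.
x ≡ 71⁻¹·82 ≡ 38·82 ≡ 71 (mod 87).

71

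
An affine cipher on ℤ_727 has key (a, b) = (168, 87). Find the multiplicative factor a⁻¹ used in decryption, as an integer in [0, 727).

Apply the Euclidean algorithm to 727 and 168:
727 = 4×168 + 55
168 = 3×55 + 3
55 = 18×3 + 1
3 = 3×1 + 0
gcd = 1, so the inverse exists. Back-substitute:
1 = 55 − 18·3
1 = −18·168 + 55·55
1 = 55·727 − 238·168
So 168·(-238) ≡ 1 (mod 727), and -238 ≡ 489 (mod 727).

489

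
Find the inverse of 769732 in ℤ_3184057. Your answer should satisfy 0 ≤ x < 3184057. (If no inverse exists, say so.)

Run Euclid on (3184057, 769732):
3184057 = 4×769732 + 105129
769732 = 7×105129 + 33829
105129 = 3×33829 + 3642
33829 = 9×3642 + 1051
3642 = 3×1051 + 489
1051 = 2×489 + 73
489 = 6×73 + 51
73 = 1×51 + 22
51 = 2×22 + 7
22 = 3×7 + 1
7 = 7×1 + 0
gcd = 1, so the inverse exists. Back-substitute:
1 = 22 − 3·7
1 = −3·51 + 7·22
1 = 7·73 − 10·51
1 = −10·489 + 67·73
1 = 67·1051 − 144·489
1 = −144·3642 + 499·1051
1 = 499·33829 − 4635·3642
1 = −4635·105129 + 14404·33829
1 = 14404·769732 − 105463·105129
1 = −105463·3184057 + 436256·769732
So 769732·436256 ≡ 1 (mod 3184057).

436256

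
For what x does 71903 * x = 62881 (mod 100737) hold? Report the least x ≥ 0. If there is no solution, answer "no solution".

728

First find gcd(71903, 100737):
100737 = 1×71903 + 28834
71903 = 2×28834 + 14235
28834 = 2×14235 + 364
14235 = 39×364 + 39
364 = 9×39 + 13
39 = 3×13 + 0
gcd = 13 and 13 | 62881, so solutions exist. Divide through by 13: 5531x ≡ 4837 (mod 7749).
Now find 5531⁻¹ mod 7749:
7749 = 1·5531 + 2218
5531 = 2·2218 + 1095
2218 = 2·1095 + 28
1095 = 39·28 + 3
28 = 9·3 + 1
3 = 3·1 + 0
Back-substitute:
1 = 28 − 9·3
1 = −9·1095 + 352·28
1 = 352·2218 − 713·1095
1 = −713·5531 + 1778·2218
1 = 1778·7749 − 2491·5531
So 5531·(-2491) ≡ 1 (mod 7749), i.e. 5531⁻¹ ≡ 5258.
Then x ≡ 5258·4837 ≡ 728 (mod 7749); the smallest non-negative solution is x = 728.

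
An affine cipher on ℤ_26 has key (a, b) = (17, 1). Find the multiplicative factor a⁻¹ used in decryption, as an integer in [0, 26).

23

Extended Euclidean algorithm:
26 = 1×17 + 9
17 = 1×9 + 8
9 = 1×8 + 1
8 = 8×1 + 0
Since gcd(17, 26) = 1, back-substitute to write 1 as a combination:
1 = 9 − 8
1 = −17 + 2·9
1 = 2·26 − 3·17
So 17·(-3) ≡ 1 (mod 26), and -3 ≡ 23 (mod 26).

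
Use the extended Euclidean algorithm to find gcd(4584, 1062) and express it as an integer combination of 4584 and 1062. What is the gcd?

Euclidean algorithm:
4584 = 4*1062 + 336
1062 = 3*336 + 54
336 = 6*54 + 12
54 = 4*12 + 6
12 = 2*6 + 0
gcd(4584, 1062) = 6.
Express as a combination:
6 = 54 − 4·12
6 = −4·336 + 25·54
6 = 25·1062 − 79·336
6 = −79·4584 + 341·1062
So 6 = (-79)·4584 + (341)·1062.

6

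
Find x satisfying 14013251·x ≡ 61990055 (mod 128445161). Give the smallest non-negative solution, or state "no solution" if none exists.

First find gcd(14013251, 128445161):
128445161 = 9×14013251 + 2325902
14013251 = 6×2325902 + 57839
2325902 = 40×57839 + 12342
57839 = 4×12342 + 8471
12342 = 1×8471 + 3871
8471 = 2×3871 + 729
3871 = 5×729 + 226
729 = 3×226 + 51
226 = 4×51 + 22
51 = 2×22 + 7
22 = 3×7 + 1
7 = 7×1 + 0
gcd = 1, so a unique solution mod 128445161 exists.
Back-substitute for the Bézout coefficients:
1 = 22 − 3·7
1 = −3·51 + 7·22
1 = 7·226 − 31·51
1 = −31·729 + 100·226
1 = 100·3871 − 531·729
1 = −531·8471 + 1162·3871
1 = 1162·12342 − 1693·8471
1 = −1693·57839 + 7934·12342
1 = 7934·2325902 − 319053·57839
1 = −319053·14013251 + 1922252·2325902
1 = 1922252·128445161 − 17619321·14013251
So 14013251·(-17619321) ≡ 1 (mod 128445161), giving 14013251⁻¹ ≡ 110825840.
x ≡ 14013251⁻¹·61990055 ≡ 110825840·61990055 ≡ 87762482 (mod 128445161).

87762482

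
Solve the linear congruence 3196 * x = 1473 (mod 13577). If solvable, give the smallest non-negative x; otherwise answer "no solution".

First find gcd(3196, 13577):
13577 = 4*3196 + 793
3196 = 4*793 + 24
793 = 33*24 + 1
24 = 24*1 + 0
gcd = 1, so a unique solution mod 13577 exists.
Back-substitute for the Bézout coefficients:
1 = 793 − 33·24
1 = −33·3196 + 133·793
1 = 133·13577 − 565·3196
So 3196·(-565) ≡ 1 (mod 13577), giving 3196⁻¹ ≡ 13012.
x ≡ 3196⁻¹·1473 ≡ 13012·1473 ≡ 9529 (mod 13577).

9529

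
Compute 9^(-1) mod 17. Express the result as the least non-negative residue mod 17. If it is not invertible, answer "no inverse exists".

2

Apply the Euclidean algorithm to 17 and 9:
17 = 1×9 + 8
9 = 1×8 + 1
8 = 8×1 + 0
The gcd is 1. Working backward:
1 = 9 − 8
1 = −17 + 2·9
So 9·2 ≡ 1 (mod 17).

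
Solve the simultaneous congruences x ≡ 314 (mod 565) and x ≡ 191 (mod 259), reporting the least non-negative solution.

Write x = 314 + 565·k. Then 565·k ≡ 191 − 314 ≡ 136 (mod 259).
Need 565⁻¹ mod 259. Extended Euclid on (259, 47):
259 = 5*47 + 24
47 = 1*24 + 23
24 = 1*23 + 1
23 = 23*1 + 0
Back-substitute:
1 = 24 − 23
1 = −47 + 2·24
1 = 2·259 − 11·47
565⁻¹ ≡ 248 (mod 259), so k ≡ 248·136 ≡ 58 (mod 259).
x = 314 + 565·58 = 33084.

33084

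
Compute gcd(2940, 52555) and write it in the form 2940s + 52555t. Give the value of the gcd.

5

Euclidean algorithm:
52555 = 17·2940 + 2575
2940 = 1·2575 + 365
2575 = 7·365 + 20
365 = 18·20 + 5
20 = 4·5 + 0
gcd(2940, 52555) = 5.
Back-substituting:
5 = 365 − 18·20
5 = −18·2575 + 127·365
5 = 127·2940 − 145·2575
5 = −145·52555 + 2592·2940
So 5 = (-145)·52555 + (2592)·2940.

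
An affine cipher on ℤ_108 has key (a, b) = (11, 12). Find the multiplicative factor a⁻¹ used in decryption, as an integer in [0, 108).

Run Euclid on (108, 11):
108 = 9·11 + 9
11 = 1·9 + 2
9 = 4·2 + 1
2 = 2·1 + 0
The gcd is 1. Working backward:
1 = 9 − 4·2
1 = −4·11 + 5·9
1 = 5·108 − 49·11
Hence 11⁻¹ ≡ -49 ≡ 59 (mod 108).

59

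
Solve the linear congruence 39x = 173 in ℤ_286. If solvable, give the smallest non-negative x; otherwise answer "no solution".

gcd(39, 286):
286 = 7*39 + 13
39 = 3*13 + 0
gcd = 13, but 13 ∤ 173, so the congruence has no solution.

no solution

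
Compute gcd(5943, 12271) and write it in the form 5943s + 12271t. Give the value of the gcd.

7

Apply Euclid's algorithm to 12271 and 5943:
12271 = 2*5943 + 385
5943 = 15*385 + 168
385 = 2*168 + 49
168 = 3*49 + 21
49 = 2*21 + 7
21 = 3*7 + 0
gcd(5943, 12271) = 7.
Back-substituting:
7 = 49 − 2·21
7 = −2·168 + 7·49
7 = 7·385 − 16·168
7 = −16·5943 + 247·385
7 = 247·12271 − 510·5943
So 7 = (247)·12271 + (-510)·5943.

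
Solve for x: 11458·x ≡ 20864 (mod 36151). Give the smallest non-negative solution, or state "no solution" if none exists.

First find gcd(11458, 36151):
36151 = 3×11458 + 1777
11458 = 6×1777 + 796
1777 = 2×796 + 185
796 = 4×185 + 56
185 = 3×56 + 17
56 = 3×17 + 5
17 = 3×5 + 2
5 = 2×2 + 1
2 = 2×1 + 0
gcd = 1, so a unique solution mod 36151 exists.
Back-substitute for the Bézout coefficients:
1 = 5 − 2·2
1 = −2·17 + 7·5
1 = 7·56 − 23·17
1 = −23·185 + 76·56
1 = 76·796 − 327·185
1 = −327·1777 + 730·796
1 = 730·11458 − 4707·1777
1 = −4707·36151 + 14851·11458
So 11458·(14851) ≡ 1 (mod 36151), giving 11458⁻¹ ≡ 14851.
x ≡ 11458⁻¹·20864 ≡ 14851·20864 ≡ 1043 (mod 36151).

1043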